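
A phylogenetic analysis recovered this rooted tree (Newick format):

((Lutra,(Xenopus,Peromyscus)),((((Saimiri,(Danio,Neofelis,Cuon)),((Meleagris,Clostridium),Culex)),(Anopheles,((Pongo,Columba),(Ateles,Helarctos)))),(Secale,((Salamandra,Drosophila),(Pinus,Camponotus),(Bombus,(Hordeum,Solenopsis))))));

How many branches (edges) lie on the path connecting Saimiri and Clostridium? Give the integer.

The MRCA of Saimiri and Clostridium is the node subtending ((Saimiri,(Danio,Neofelis,Cuon)),((Meleagris,Clostridium),Culex)).
From Saimiri up to that node: 2 branches. From Clostridium up to the same node: 3 branches. Total: 2 + 3 = 5.

5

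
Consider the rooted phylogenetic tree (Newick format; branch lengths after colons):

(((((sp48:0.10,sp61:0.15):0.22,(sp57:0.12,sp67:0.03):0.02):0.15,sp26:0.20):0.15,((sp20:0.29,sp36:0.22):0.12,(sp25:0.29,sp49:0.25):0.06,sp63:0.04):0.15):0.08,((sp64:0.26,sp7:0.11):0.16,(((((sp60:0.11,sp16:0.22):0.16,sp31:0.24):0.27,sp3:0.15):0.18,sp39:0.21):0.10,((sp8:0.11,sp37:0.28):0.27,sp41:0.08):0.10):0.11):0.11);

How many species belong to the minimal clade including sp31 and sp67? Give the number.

20

The MRCA of sp31 and sp67 is the root, so the clade is the entire tree.
That clade contains 20 terminal taxa: sp16, sp20, sp25, sp26, sp3, sp31, sp36, sp37, sp39, sp41, sp48, sp49, sp57, sp60, sp61, sp63, sp64, sp67, sp7, sp8.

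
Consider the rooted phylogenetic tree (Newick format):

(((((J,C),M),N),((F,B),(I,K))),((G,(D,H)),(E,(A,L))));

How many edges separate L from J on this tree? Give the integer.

The MRCA of L and J is the root of the tree.
From L up to that node: 4 branches. From J up to the same node: 5 branches. Total: 4 + 5 = 9.

9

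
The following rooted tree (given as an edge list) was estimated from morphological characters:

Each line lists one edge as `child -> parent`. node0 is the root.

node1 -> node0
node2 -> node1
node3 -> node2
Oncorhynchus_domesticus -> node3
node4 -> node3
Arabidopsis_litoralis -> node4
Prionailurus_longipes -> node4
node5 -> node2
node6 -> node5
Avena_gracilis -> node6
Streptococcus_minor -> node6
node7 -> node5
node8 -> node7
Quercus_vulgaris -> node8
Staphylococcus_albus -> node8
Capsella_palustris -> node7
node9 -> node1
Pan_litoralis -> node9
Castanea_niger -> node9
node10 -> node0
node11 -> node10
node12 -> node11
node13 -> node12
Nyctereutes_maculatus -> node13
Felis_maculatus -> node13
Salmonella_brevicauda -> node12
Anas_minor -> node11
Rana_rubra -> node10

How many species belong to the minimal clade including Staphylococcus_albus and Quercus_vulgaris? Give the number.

2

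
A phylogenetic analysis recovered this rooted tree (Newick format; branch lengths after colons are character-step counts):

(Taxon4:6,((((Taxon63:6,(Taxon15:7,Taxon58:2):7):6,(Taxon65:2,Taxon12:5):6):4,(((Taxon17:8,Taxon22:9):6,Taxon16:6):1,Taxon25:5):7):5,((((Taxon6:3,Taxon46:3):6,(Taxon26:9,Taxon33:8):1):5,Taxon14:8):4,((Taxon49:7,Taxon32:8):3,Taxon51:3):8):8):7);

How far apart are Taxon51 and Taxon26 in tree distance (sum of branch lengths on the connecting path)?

The path runs Taxon51 → … → MRCA → … → Taxon26; the MRCA is the node subtending ((((Taxon6,Taxon46),(Taxon26,Taxon33)),Taxon14),((Taxon49,Taxon32),Taxon51)).
Branch lengths along that path: 3 + 8 + 4 + 5 + 1 + 9 = 30.

30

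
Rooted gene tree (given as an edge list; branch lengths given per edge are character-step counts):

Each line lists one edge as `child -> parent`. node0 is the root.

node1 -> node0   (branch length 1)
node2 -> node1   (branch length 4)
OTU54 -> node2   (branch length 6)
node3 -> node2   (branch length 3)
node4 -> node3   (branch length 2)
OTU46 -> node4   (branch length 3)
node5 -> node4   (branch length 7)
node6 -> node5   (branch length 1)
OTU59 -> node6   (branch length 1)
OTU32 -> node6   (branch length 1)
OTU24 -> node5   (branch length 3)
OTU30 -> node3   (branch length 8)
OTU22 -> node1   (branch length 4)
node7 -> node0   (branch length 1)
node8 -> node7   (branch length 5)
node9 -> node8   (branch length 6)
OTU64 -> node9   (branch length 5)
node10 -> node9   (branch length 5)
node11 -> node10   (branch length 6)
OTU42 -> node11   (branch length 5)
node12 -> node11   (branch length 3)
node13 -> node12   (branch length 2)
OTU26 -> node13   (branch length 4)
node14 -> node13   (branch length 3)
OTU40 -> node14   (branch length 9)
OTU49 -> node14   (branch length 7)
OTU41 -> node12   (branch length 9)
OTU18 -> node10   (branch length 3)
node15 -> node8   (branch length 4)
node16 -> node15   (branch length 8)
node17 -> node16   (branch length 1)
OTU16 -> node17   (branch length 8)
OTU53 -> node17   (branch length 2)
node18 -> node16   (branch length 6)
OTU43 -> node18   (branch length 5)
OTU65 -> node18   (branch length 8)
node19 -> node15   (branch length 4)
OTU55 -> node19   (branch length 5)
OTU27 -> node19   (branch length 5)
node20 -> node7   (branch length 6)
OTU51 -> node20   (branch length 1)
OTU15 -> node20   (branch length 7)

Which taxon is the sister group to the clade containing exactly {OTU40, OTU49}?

The clade containing exactly {OTU40, OTU49} attaches to the tree at the node subtending (OTU26,(OTU40,OTU49)).
The other lineage descending from that same node — the sister group — is the single tip OTU26.

OTU26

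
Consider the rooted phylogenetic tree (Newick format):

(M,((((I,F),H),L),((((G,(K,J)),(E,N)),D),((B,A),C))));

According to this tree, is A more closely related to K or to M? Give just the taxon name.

K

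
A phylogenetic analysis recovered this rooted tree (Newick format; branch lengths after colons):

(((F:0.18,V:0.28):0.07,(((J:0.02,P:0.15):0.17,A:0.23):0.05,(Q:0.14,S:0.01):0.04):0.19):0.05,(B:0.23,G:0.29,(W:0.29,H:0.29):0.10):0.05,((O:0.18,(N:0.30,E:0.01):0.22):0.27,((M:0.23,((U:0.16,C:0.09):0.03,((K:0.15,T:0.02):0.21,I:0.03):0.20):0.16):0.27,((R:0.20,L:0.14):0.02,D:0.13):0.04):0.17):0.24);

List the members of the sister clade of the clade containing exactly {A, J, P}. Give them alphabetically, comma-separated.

The clade containing exactly {A, J, P} attaches to the tree at the node subtending (((J,P),A),(Q,S)).
The other lineage descending from that same node — the sister group — is (Q,S); its 2 tips in alphabetical order are the answer.

Q, S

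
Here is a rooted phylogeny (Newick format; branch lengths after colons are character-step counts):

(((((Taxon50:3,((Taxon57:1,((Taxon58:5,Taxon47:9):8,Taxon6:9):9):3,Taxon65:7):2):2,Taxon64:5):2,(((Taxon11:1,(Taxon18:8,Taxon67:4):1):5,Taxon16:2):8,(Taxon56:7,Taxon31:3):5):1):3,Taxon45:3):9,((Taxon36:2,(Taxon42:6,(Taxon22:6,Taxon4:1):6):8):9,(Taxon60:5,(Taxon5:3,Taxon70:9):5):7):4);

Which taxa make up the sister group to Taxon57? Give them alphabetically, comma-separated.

Taxon47, Taxon58, Taxon6

Taxon57 attaches to the tree at the node subtending (Taxon57,((Taxon58,Taxon47),Taxon6)).
The other lineage descending from that same node — the sister group — is ((Taxon58,Taxon47),Taxon6); its 3 tips in alphabetical order are the answer.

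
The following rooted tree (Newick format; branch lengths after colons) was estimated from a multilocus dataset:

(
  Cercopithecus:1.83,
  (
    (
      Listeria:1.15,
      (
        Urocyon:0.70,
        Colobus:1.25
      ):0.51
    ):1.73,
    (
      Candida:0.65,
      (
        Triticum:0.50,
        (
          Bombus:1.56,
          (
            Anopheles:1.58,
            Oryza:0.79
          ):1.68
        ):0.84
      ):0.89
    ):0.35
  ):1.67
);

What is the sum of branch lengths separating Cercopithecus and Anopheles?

8.84

The path runs Cercopithecus → … → MRCA → … → Anopheles; the MRCA is the root of the tree.
Branch lengths along that path: 1.83 + 1.67 + 0.35 + 0.89 + 0.84 + 1.68 + 1.58 = 8.84.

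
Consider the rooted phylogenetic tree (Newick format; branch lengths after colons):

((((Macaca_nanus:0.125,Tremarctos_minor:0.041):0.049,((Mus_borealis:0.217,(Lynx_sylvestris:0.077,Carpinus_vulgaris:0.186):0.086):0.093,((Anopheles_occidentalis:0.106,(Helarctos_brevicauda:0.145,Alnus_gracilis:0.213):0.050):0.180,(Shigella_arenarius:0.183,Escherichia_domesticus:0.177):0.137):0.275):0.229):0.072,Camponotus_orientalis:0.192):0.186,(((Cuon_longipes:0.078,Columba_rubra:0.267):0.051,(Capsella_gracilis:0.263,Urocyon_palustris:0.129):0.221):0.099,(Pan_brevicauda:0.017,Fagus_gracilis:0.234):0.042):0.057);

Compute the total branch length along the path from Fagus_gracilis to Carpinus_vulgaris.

1.185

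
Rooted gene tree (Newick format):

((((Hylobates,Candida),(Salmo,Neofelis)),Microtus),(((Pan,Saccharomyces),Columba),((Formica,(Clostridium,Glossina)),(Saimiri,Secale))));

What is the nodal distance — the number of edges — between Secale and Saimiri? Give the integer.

The MRCA of Secale and Saimiri is the node subtending (Saimiri,Secale).
From Secale up to that node: 1 branch. From Saimiri up to the same node: 1 branch. Total: 1 + 1 = 2.

2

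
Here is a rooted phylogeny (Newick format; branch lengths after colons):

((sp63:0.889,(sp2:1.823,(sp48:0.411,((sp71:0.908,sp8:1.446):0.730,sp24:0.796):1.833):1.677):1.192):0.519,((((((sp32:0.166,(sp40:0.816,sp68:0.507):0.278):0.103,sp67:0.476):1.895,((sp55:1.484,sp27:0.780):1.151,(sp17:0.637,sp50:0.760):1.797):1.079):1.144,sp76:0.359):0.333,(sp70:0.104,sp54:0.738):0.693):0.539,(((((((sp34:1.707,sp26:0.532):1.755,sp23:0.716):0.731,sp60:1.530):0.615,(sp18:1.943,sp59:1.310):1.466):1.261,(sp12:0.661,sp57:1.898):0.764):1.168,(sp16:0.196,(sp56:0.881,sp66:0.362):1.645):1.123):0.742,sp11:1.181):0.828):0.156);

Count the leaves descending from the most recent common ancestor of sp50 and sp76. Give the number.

9

The MRCA of sp50 and sp76 is the node subtending ((((sp32,(sp40,sp68)),sp67),((sp55,sp27),(sp17,sp50))),sp76).
That clade contains 9 terminal taxa: sp17, sp27, sp32, sp40, sp50, sp55, sp67, sp68, sp76.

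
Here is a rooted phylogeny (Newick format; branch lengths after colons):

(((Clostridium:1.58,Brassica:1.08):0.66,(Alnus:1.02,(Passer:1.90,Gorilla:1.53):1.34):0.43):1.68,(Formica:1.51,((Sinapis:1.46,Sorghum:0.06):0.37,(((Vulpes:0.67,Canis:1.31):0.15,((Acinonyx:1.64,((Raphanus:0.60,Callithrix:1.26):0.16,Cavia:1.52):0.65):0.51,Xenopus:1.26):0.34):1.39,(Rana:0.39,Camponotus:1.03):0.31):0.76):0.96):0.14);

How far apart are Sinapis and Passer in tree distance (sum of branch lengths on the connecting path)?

8.28

The path runs Sinapis → … → MRCA → … → Passer; the MRCA is the root of the tree.
Branch lengths along that path: 1.46 + 0.37 + 0.96 + 0.14 + 1.68 + 0.43 + 1.34 + 1.90 = 8.28.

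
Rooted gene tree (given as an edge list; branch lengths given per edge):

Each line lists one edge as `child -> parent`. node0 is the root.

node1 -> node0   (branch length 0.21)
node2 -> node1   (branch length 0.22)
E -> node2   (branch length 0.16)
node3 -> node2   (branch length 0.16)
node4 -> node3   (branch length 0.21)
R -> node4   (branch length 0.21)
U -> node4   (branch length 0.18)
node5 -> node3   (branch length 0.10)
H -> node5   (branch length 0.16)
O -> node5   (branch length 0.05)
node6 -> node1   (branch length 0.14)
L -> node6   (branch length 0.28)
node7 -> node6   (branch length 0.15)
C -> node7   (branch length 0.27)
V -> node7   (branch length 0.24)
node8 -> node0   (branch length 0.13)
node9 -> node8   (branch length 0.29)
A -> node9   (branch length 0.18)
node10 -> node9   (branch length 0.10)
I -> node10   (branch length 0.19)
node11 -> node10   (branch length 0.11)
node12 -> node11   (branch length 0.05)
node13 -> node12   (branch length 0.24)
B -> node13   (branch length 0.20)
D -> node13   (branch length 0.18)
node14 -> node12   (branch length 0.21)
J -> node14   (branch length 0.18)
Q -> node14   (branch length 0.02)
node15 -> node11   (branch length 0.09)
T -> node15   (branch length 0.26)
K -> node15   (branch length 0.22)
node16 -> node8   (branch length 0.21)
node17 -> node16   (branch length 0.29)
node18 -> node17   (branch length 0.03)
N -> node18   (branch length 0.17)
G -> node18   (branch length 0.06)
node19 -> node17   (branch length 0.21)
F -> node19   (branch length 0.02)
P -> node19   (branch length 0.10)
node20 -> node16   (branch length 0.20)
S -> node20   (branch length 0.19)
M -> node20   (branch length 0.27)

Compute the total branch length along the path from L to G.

The path runs L → … → MRCA → … → G; the MRCA is the root of the tree.
Branch lengths along that path: 0.28 + 0.14 + 0.21 + 0.13 + 0.21 + 0.29 + 0.03 + 0.06 = 1.35.

1.35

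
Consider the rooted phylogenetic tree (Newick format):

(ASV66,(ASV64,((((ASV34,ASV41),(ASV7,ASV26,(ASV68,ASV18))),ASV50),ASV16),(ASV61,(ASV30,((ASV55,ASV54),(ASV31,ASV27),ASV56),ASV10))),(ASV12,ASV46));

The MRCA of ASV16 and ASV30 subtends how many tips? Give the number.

The MRCA of ASV16 and ASV30 is the node subtending (ASV64,((((ASV34,ASV41),(ASV7,ASV26,(ASV68,ASV18))),ASV50),ASV16),(ASV61,(ASV30,((ASV55,ASV54),(ASV31,ASV27),ASV56),ASV10))).
That clade contains 17 terminal taxa: ASV10, ASV16, ASV18, ASV26, ASV27, ASV30, ASV31, ASV34, ASV41, ASV50, ASV54, ASV55, ASV56, ASV61, ASV64, ASV68, ASV7.

17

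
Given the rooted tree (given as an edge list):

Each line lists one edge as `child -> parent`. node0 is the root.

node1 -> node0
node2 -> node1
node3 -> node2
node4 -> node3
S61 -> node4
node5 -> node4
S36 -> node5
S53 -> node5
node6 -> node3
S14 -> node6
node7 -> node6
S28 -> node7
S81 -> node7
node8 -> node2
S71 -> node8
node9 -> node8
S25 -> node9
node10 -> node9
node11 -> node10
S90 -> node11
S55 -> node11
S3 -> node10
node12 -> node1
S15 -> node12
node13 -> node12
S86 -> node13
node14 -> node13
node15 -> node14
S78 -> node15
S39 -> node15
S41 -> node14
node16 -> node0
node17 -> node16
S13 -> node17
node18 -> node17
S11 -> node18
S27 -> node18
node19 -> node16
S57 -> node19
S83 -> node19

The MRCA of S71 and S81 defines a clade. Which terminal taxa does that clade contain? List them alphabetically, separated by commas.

S14, S25, S28, S3, S36, S53, S55, S61, S71, S81, S90

Tracing S71: it sits inside (S71,(S25,((S90,S55),S3))).
Tracing S81: it sits inside (S28,S81).
The smallest clade enclosing both is (((S61,(S36,S53)),(S14,(S28,S81))),(S71,(S25,((S90,S55),S3)))); the answer is its 11 terminal taxa in alphabetical order.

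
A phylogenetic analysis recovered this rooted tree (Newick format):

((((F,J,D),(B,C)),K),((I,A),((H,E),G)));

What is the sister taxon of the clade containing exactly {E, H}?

G

The clade containing exactly {E, H} attaches to the tree at the node subtending ((H,E),G).
The other lineage descending from that same node — the sister group — is the single tip G.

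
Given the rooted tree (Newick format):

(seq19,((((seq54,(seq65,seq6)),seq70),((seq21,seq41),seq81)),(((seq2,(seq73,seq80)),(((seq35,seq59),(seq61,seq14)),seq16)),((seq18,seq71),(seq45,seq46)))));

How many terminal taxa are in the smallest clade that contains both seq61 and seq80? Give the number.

The MRCA of seq61 and seq80 is the node subtending ((seq2,(seq73,seq80)),(((seq35,seq59),(seq61,seq14)),seq16)).
That clade contains 8 terminal taxa: seq14, seq16, seq2, seq35, seq59, seq61, seq73, seq80.

8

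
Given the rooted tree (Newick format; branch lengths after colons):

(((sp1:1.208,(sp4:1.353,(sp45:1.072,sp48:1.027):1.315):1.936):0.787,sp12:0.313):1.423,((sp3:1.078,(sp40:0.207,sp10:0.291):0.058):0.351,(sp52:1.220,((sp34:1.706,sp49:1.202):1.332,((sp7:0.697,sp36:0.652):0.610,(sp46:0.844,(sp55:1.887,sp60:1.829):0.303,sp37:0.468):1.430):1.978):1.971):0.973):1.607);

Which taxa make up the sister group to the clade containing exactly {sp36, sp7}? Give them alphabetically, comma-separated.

The clade containing exactly {sp36, sp7} attaches to the tree at the node subtending ((sp7,sp36),(sp46,(sp55,sp60),sp37)).
The other lineage descending from that same node — the sister group — is (sp46,(sp55,sp60),sp37); its 4 tips in alphabetical order are the answer.

sp37, sp46, sp55, sp60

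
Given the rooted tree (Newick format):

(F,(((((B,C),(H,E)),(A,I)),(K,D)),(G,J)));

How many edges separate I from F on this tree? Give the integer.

6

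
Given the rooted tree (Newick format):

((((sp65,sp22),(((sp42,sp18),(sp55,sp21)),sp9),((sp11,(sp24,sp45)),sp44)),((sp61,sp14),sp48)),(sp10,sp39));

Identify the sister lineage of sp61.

sp14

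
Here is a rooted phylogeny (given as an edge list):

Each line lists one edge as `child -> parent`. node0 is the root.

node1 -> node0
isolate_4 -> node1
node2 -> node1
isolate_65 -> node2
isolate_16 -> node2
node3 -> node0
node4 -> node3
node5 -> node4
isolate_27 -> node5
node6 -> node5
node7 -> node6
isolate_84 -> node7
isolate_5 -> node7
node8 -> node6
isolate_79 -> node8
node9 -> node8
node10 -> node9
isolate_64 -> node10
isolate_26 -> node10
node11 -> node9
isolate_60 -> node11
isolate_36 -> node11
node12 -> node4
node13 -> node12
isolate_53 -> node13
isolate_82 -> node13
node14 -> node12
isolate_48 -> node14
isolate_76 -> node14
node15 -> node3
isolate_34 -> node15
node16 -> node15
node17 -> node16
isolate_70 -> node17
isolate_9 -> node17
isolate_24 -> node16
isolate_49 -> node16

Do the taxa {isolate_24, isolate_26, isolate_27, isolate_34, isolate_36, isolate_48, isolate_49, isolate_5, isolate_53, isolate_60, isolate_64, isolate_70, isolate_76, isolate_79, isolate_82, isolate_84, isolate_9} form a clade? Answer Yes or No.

Yes

The most recent common ancestor of these taxa subtends (((isolate_27,((isolate_84,isolate_5),(isolate_79,((isolate_64,isolate_26),(isolate_60,isolate_36))))),((isolate_53,isolate_82),(isolate_48,isolate_76))),(isolate_34,((isolate_70,isolate_9),isolate_24,isolate_49))).
That clade has exactly 17 tips — every listed taxon and nothing else — so the group is monophyletic.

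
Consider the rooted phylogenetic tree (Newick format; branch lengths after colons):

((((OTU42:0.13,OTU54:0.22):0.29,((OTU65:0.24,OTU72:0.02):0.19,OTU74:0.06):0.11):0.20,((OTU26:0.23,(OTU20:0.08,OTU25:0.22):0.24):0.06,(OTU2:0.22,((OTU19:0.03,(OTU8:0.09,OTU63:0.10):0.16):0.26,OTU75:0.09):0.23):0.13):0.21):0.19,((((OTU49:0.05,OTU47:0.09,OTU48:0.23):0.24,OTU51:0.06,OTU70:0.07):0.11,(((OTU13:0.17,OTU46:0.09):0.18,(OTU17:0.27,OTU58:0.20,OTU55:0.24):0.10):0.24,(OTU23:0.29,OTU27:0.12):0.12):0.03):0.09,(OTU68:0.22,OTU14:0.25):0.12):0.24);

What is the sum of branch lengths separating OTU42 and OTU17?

The path runs OTU42 → … → MRCA → … → OTU17; the MRCA is the root of the tree.
Branch lengths along that path: 0.13 + 0.29 + 0.20 + 0.19 + 0.24 + 0.09 + 0.03 + 0.24 + 0.10 + 0.27 = 1.78.

1.78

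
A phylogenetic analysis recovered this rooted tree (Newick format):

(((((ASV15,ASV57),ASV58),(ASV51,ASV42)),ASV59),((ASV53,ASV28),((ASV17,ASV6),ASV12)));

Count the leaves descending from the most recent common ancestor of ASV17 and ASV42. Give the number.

11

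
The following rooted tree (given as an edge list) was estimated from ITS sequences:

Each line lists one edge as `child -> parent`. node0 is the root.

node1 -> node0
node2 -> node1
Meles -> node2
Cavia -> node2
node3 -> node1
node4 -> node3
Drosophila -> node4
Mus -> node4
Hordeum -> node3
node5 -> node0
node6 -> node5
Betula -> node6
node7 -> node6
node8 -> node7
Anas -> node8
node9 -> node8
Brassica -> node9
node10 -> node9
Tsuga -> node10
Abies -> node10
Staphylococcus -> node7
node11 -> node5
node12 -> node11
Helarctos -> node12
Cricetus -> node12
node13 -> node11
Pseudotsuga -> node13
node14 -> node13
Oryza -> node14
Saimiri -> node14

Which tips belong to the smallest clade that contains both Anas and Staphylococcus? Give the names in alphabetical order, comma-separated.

Abies, Anas, Brassica, Staphylococcus, Tsuga

Tracing Anas: it sits inside (Anas,(Brassica,(Tsuga,Abies))).
Tracing Staphylococcus: it sits inside ((Anas,(Brassica,(Tsuga,Abies))),Staphylococcus).
The smallest clade enclosing both is ((Anas,(Brassica,(Tsuga,Abies))),Staphylococcus); the answer is its 5 terminal taxa in alphabetical order.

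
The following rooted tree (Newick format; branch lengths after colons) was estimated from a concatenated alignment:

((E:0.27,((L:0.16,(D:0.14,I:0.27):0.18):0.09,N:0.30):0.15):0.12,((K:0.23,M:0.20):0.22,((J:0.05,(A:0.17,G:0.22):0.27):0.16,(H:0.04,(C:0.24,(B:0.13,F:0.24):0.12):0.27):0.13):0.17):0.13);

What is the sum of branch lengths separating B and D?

1.63

The path runs B → … → MRCA → … → D; the MRCA is the root of the tree.
Branch lengths along that path: 0.13 + 0.12 + 0.27 + 0.13 + 0.17 + 0.13 + 0.12 + 0.15 + 0.09 + 0.18 + 0.14 = 1.63.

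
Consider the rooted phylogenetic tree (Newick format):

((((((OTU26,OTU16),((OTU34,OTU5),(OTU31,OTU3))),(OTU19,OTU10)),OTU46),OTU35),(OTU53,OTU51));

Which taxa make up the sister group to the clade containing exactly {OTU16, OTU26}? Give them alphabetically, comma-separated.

The clade containing exactly {OTU16, OTU26} attaches to the tree at the node subtending ((OTU26,OTU16),((OTU34,OTU5),(OTU31,OTU3))).
The other lineage descending from that same node — the sister group — is ((OTU34,OTU5),(OTU31,OTU3)); its 4 tips in alphabetical order are the answer.

OTU3, OTU31, OTU34, OTU5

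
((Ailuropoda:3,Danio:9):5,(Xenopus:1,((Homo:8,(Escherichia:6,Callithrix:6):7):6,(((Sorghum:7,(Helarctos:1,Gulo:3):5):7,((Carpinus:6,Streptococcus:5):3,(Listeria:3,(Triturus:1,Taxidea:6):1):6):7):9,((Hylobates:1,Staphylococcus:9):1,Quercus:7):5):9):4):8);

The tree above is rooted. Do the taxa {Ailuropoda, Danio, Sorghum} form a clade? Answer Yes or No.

The MRCA of the listed taxa is the root, so the smallest clade containing them is the whole tree.
That clade also contains Callithrix, Carpinus, Escherichia, Gulo, Helarctos, Homo, Hylobates, Listeria, Quercus, Staphylococcus, Streptococcus, Taxidea, Triturus, Xenopus, which are not in the proposed group, so the group is not monophyletic.

No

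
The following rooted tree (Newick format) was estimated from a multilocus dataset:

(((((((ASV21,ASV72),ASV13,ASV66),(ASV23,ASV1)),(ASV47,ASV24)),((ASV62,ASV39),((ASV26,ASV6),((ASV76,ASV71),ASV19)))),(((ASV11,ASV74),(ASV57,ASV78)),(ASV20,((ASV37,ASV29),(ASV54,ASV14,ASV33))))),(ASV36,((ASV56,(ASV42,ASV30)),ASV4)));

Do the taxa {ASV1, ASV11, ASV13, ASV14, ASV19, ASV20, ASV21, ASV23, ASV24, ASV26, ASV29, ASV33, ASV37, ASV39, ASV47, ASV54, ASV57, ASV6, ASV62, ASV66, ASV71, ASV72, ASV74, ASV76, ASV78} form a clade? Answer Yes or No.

Yes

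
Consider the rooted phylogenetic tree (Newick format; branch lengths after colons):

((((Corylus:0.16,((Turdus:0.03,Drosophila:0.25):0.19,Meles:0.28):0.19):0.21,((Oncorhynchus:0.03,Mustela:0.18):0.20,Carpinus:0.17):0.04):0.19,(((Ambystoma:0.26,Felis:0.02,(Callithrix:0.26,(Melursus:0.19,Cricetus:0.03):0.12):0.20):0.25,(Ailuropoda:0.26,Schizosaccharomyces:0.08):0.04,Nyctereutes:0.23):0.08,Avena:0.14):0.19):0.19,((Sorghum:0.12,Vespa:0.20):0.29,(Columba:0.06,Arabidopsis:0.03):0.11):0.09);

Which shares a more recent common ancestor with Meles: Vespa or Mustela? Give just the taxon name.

Mustela

The MRCA of Meles and Mustela subtends ((Corylus,((Turdus,Drosophila),Meles)),((Oncorhynchus,Mustela),Carpinus)) (7 taxa).
The MRCA of Meles and Vespa is the root, subtending the entire tree (20 taxa).
The first is nested inside the second, so Meles shares a more recent common ancestor with Mustela.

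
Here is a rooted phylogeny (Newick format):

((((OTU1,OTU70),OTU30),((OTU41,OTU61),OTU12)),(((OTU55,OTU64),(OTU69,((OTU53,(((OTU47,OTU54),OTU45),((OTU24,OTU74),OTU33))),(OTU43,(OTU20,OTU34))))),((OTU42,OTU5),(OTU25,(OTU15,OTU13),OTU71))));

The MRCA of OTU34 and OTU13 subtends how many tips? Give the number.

19

The MRCA of OTU34 and OTU13 is the node subtending (((OTU55,OTU64),(OTU69,((OTU53,(((OTU47,OTU54),OTU45),((OTU24,OTU74),OTU33))),(OTU43,(OTU20,OTU34))))),((OTU42,OTU5),(OTU25,(OTU15,OTU13),OTU71))).
That clade contains 19 terminal taxa: OTU13, OTU15, OTU20, OTU24, OTU25, OTU33, OTU34, OTU42, OTU43, OTU45, OTU47, OTU5, OTU53, OTU54, OTU55, OTU64, OTU69, OTU71, OTU74.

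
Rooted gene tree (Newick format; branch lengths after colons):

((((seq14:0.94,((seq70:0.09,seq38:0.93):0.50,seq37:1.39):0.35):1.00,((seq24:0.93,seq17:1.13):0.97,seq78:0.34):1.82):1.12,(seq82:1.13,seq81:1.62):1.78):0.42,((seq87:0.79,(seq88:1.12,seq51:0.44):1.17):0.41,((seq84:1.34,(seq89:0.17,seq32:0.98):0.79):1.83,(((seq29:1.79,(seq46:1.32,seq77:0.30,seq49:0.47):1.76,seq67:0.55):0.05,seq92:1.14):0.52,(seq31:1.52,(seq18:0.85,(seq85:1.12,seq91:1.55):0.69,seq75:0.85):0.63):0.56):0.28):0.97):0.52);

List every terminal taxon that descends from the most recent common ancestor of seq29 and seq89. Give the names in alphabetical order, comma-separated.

Tracing seq29: it sits inside (seq29,(seq46,seq77,seq49),seq67).
Tracing seq89: it sits inside (seq89,seq32).
The smallest clade enclosing both is ((seq84,(seq89,seq32)),(((seq29,(seq46,seq77,seq49),seq67),seq92),(seq31,(seq18,(seq85,seq91),seq75)))); the answer is its 14 terminal taxa in alphabetical order.

seq18, seq29, seq31, seq32, seq46, seq49, seq67, seq75, seq77, seq84, seq85, seq89, seq91, seq92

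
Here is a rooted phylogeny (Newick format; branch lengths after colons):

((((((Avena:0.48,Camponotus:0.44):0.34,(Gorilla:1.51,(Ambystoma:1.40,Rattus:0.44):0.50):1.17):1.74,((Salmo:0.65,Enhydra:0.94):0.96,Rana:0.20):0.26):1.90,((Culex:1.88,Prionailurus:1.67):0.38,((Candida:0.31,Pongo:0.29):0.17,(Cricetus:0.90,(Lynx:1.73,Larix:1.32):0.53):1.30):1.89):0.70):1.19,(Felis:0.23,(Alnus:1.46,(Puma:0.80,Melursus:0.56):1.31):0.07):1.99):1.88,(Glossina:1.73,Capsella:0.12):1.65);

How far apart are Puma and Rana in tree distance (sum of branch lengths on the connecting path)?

7.72

The path runs Puma → … → MRCA → … → Rana; the MRCA is the node subtending (((((Avena,Camponotus),(Gorilla,(Ambystoma,Rattus))),((Salmo,Enhydra),Rana)),((Culex,Prionailurus),((Candida,Pongo),(Cricetus,(Lynx,Larix))))),(Felis,(Alnus,(Puma,Melursus)))).
Branch lengths along that path: 0.80 + 1.31 + 0.07 + 1.99 + 1.19 + 1.90 + 0.26 + 0.20 = 7.72.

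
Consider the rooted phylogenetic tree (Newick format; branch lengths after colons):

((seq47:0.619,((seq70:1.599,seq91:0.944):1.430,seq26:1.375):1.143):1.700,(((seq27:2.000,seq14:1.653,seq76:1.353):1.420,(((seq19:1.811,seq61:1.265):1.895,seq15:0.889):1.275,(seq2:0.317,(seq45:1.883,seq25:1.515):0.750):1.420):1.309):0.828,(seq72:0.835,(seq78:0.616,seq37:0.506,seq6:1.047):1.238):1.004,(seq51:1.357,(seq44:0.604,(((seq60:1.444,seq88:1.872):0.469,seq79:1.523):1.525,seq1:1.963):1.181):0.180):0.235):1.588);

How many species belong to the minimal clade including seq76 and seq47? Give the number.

23

The MRCA of seq76 and seq47 is the root, so the clade is the entire tree.
That clade contains 23 terminal taxa: seq1, seq14, seq15, seq19, seq2, seq25, seq26, seq27, seq37, seq44, seq45, seq47, seq51, seq6, seq60, seq61, seq70, seq72, seq76, seq78, seq79, seq88, seq91.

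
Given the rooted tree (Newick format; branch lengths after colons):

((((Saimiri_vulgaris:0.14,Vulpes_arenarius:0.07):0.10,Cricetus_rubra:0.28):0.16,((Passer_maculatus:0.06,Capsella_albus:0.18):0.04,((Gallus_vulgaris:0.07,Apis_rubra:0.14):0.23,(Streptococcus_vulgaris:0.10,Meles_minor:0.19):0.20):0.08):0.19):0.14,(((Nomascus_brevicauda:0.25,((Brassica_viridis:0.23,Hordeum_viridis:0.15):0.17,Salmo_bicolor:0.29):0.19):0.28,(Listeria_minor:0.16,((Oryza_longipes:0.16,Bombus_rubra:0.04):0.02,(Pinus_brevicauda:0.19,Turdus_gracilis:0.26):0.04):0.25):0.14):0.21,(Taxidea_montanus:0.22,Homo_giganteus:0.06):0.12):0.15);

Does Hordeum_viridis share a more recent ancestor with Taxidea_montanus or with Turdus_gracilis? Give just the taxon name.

The MRCA of Hordeum_viridis and Turdus_gracilis subtends ((Nomascus_brevicauda,((Brassica_viridis,Hordeum_viridis),Salmo_bicolor)),(Listeria_minor,((Oryza_longipes,Bombus_rubra),(Pinus_brevicauda,Turdus_gracilis)))) (9 taxa).
The MRCA of Hordeum_viridis and Taxidea_montanus subtends (((Nomascus_brevicauda,((Brassica_viridis,Hordeum_viridis),Salmo_bicolor)),(Listeria_minor,((Oryza_longipes,Bombus_rubra),(Pinus_brevicauda,Turdus_gracilis)))),(Taxidea_montanus,Homo_giganteus)) (11 taxa).
The first is nested inside the second, so Hordeum_viridis shares a more recent common ancestor with Turdus_gracilis.

Turdus_gracilis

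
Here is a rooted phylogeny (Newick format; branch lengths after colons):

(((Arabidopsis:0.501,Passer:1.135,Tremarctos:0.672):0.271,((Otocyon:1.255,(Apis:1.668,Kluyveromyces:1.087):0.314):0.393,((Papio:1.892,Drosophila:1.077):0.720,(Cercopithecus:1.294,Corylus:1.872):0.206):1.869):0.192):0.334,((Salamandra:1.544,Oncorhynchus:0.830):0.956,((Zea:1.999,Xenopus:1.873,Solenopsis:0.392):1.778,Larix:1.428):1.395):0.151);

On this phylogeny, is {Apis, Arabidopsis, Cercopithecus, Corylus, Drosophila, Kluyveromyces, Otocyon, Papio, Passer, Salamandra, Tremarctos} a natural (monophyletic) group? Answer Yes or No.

The MRCA of the listed taxa is the root, so the smallest clade containing them is the whole tree.
That clade also contains Larix, Oncorhynchus, Solenopsis, Xenopus, Zea, which are not in the proposed group, so the group is not monophyletic.

No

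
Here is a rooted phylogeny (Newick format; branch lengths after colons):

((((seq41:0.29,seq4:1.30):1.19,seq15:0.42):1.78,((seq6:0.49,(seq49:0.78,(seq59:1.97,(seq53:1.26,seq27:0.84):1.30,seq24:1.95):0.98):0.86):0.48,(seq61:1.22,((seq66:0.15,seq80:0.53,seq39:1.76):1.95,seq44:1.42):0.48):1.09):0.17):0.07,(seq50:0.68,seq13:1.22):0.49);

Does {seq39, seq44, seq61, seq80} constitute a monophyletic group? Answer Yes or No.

No

The MRCA of the listed taxa subtends (seq61,((seq66,seq80,seq39),seq44)).
That clade also contains seq66, which is not in the proposed group, so the group is not monophyletic.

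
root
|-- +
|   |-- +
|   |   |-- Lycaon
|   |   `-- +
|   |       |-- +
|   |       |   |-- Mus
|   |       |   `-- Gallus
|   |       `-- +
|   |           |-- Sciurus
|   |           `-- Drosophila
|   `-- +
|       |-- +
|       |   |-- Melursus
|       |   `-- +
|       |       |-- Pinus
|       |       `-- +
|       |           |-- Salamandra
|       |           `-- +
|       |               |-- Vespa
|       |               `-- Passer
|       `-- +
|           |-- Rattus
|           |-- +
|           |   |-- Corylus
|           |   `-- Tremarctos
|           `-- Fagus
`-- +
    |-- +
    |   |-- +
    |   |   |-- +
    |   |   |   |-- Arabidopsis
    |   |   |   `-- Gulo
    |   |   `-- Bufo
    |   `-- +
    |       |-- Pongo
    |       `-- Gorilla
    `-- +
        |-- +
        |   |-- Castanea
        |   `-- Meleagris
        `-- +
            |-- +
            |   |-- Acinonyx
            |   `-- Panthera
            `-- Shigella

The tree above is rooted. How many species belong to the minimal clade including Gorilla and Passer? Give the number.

24

The MRCA of Gorilla and Passer is the root, so the clade is the entire tree.
That clade contains 24 terminal taxa: Acinonyx, Arabidopsis, Bufo, Castanea, Corylus, Drosophila, Fagus, Gallus, Gorilla, Gulo, Lycaon, Meleagris, Melursus, Mus, Panthera, Passer, Pinus, Pongo, Rattus, Salamandra, Sciurus, Shigella, Tremarctos, Vespa.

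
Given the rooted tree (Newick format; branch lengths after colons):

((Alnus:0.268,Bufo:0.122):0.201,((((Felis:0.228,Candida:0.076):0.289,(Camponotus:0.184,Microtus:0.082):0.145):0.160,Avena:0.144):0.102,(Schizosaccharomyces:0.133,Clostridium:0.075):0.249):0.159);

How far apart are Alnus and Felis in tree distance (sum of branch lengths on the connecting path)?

1.407

The path runs Alnus → … → MRCA → … → Felis; the MRCA is the root of the tree.
Branch lengths along that path: 0.268 + 0.201 + 0.159 + 0.102 + 0.160 + 0.289 + 0.228 = 1.407.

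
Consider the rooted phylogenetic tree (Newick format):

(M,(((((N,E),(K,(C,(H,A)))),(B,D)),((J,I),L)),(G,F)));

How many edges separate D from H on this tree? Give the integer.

7

The MRCA of D and H is the node subtending (((N,E),(K,(C,(H,A)))),(B,D)).
From D up to that node: 2 branches. From H up to the same node: 5 branches. Total: 2 + 5 = 7.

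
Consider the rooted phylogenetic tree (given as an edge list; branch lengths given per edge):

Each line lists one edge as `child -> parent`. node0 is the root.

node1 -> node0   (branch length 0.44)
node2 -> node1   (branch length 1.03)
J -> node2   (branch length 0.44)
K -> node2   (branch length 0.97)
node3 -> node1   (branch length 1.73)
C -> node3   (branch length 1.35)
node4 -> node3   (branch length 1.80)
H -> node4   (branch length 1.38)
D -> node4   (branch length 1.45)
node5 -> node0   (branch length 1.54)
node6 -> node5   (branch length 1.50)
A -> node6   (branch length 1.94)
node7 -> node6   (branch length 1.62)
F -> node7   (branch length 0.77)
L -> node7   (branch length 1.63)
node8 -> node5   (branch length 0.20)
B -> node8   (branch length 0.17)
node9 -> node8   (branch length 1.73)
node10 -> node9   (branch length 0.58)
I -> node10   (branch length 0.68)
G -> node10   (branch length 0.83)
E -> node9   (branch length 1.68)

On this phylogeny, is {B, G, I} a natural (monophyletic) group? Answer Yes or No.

The MRCA of the listed taxa subtends (B,((I,G),E)).
That clade also contains E, which is not in the proposed group, so the group is not monophyletic.

No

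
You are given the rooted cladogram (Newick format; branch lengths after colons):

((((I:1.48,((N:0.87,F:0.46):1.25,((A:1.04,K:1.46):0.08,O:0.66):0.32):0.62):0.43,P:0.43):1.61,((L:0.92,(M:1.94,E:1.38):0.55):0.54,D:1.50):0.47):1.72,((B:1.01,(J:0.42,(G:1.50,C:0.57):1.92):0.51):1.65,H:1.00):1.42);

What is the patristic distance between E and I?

6.46

The path runs E → … → MRCA → … → I; the MRCA is the node subtending (((I,((N,F),((A,K),O))),P),((L,(M,E)),D)).
Branch lengths along that path: 1.38 + 0.55 + 0.54 + 0.47 + 1.61 + 0.43 + 1.48 = 6.46.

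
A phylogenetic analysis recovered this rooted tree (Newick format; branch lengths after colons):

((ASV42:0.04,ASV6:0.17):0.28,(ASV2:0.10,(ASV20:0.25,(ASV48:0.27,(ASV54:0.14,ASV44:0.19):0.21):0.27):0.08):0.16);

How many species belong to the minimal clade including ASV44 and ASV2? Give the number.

The MRCA of ASV44 and ASV2 is the node subtending (ASV2,(ASV20,(ASV48,(ASV54,ASV44)))).
That clade contains 5 terminal taxa: ASV2, ASV20, ASV44, ASV48, ASV54.

5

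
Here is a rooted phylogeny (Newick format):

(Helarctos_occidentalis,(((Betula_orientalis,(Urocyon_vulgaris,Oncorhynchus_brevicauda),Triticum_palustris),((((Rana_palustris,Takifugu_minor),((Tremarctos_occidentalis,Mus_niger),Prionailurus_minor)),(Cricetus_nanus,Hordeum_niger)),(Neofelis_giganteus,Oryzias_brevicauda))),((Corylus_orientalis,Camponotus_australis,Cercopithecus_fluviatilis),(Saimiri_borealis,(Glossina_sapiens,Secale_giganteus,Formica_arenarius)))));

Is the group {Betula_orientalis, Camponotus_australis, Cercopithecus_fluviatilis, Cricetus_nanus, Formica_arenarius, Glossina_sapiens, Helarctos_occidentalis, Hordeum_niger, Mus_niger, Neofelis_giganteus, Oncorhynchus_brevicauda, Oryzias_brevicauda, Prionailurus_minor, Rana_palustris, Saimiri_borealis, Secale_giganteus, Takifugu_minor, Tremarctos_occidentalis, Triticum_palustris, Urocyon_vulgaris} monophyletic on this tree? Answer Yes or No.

The MRCA of the listed taxa is the root, so the smallest clade containing them is the whole tree.
That clade also contains Corylus_orientalis, which is not in the proposed group, so the group is not monophyletic.

No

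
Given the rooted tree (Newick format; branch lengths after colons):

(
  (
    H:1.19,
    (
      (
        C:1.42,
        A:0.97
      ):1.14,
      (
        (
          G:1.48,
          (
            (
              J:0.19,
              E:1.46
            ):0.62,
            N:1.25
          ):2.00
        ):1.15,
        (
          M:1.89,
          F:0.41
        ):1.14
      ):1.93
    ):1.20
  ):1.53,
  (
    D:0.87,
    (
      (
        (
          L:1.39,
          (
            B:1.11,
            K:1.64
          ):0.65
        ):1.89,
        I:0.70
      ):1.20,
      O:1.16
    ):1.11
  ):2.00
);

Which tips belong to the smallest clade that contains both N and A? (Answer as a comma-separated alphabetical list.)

A, C, E, F, G, J, M, N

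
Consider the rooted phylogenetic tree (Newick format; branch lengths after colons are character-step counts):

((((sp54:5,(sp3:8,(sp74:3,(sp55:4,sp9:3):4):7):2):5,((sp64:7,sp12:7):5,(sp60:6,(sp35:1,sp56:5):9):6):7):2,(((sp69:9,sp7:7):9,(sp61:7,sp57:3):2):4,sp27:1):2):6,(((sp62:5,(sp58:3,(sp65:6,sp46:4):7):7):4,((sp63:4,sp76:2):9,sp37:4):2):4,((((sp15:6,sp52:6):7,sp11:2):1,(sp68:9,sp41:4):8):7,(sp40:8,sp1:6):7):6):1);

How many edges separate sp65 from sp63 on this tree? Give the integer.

The MRCA of sp65 and sp63 is the node subtending ((sp62,(sp58,(sp65,sp46))),((sp63,sp76),sp37)).
From sp65 up to that node: 4 branches. From sp63 up to the same node: 3 branches. Total: 4 + 3 = 7.

7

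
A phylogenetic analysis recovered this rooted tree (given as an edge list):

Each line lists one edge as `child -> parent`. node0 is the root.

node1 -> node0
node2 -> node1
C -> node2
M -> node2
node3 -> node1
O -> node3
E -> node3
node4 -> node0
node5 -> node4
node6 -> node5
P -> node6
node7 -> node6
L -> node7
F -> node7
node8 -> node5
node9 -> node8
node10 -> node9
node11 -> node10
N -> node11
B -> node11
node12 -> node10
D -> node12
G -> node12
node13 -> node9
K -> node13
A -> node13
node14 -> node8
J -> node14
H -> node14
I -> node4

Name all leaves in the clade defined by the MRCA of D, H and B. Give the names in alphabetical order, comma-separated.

A, B, D, G, H, J, K, N

Tracing D: it sits inside (D,G).
Tracing H: it sits inside (J,H).
Tracing B: it sits inside (N,B).
The smallest clade enclosing all 3 is ((((N,B),(D,G)),(K,A)),(J,H)); the answer is its 8 terminal taxa in alphabetical order.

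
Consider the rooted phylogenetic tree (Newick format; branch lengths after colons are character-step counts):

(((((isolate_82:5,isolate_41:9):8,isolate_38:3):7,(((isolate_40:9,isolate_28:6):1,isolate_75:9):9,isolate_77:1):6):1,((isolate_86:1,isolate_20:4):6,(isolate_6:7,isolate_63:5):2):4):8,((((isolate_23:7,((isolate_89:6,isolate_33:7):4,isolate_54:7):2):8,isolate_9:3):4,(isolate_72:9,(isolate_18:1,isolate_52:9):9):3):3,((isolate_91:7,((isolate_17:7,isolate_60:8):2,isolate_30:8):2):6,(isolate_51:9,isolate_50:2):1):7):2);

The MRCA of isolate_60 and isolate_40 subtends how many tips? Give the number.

The MRCA of isolate_60 and isolate_40 is the root, so the clade is the entire tree.
That clade contains 25 terminal taxa: isolate_17, isolate_18, isolate_20, isolate_23, isolate_28, isolate_30, isolate_33, isolate_38, isolate_40, isolate_41, isolate_50, isolate_51, isolate_52, isolate_54, isolate_6, isolate_60, isolate_63, isolate_72, isolate_75, isolate_77, isolate_82, isolate_86, isolate_89, isolate_9, isolate_91.

25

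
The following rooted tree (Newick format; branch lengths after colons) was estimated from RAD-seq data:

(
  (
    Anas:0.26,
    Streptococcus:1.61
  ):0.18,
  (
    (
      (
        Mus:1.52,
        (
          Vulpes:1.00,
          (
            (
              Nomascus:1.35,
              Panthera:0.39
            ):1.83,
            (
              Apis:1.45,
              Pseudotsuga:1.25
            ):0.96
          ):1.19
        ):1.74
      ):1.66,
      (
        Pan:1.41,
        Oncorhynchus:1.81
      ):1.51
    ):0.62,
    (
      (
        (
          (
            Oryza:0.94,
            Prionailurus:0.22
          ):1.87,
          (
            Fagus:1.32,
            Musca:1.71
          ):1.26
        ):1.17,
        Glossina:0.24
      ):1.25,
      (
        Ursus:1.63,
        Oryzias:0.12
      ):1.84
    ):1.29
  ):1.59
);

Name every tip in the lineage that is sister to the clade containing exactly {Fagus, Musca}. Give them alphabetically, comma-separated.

The clade containing exactly {Fagus, Musca} attaches to the tree at the node subtending ((Oryza,Prionailurus),(Fagus,Musca)).
The other lineage descending from that same node — the sister group — is (Oryza,Prionailurus); its 2 tips in alphabetical order are the answer.

Oryza, Prionailurus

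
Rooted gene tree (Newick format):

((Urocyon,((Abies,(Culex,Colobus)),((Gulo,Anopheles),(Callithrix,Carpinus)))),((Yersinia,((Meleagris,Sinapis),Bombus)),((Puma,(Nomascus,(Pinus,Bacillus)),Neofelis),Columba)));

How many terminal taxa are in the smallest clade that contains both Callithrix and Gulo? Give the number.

The MRCA of Callithrix and Gulo is the node subtending ((Gulo,Anopheles),(Callithrix,Carpinus)).
That clade contains 4 terminal taxa: Anopheles, Callithrix, Carpinus, Gulo.

4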